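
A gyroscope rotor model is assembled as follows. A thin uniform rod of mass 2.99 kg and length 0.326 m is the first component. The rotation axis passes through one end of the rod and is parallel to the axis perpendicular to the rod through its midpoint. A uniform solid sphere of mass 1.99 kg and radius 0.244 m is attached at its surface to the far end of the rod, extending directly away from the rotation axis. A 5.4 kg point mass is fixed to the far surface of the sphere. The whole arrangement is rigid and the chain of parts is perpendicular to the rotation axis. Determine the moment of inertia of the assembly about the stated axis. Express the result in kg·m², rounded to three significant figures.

4.38

Thin rod: I_cm = (1/12)ML² = (1/12)(2.99)(0.326)² = 0.02648 kg·m²; centre at d = 0.163 m, so I = I_cm + Md² gives I = 0.02648 + (2.99)(0.163)² = 0.10592 kg·m².
Solid sphere: I_cm = (2/5)MR² = (2/5)(1.99)(0.244)² = 0.047391 kg·m²; centre at d = 0.163 + 0.163 + 0.244 = 0.57 m, so I = I_cm + Md² gives I = 0.047391 + (1.99)(0.57)² = 0.69394 kg·m².
Point mass: I_cm = 0; centre at d = 0.163 + 0.163 + 0.244 + 0.244 = 0.814 m, so I = I_cm + Md² gives I = 0 + (5.4)(0.814)² = 3.578 kg·m².
Total I = 0.10592 + 0.69394 + 3.578 = 4.3779 kg·m².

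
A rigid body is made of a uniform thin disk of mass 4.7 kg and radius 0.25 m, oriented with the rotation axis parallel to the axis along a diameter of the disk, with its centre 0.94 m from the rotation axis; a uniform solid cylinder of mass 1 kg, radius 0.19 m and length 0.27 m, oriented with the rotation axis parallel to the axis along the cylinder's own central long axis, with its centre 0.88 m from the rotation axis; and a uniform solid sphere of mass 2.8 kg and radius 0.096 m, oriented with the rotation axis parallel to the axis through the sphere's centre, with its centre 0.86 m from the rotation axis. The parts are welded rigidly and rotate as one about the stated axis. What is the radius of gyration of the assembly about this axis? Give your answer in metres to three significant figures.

0.914

Thin disk: I_cm = (1/4)MR² = (1/4)(4.7)(0.25)² = 0.073438 kg m²; centre at d = 0.94 m, so I = I_cm + Md² gives I = 0.073438 + (4.7)(0.94)² = 4.2264 kg m².
Solid cylinder: I_cm = (1/2)MR² = (1/2)(1)(0.19)² = 0.01805 kg m²; centre at d = 0.88 m, so I = I_cm + Md² gives I = 0.01805 + (1)(0.88)² = 0.79245 kg m².
Solid sphere: I_cm = (2/5)MR² = (2/5)(2.8)(0.096)² = 0.010322 kg m²; centre at d = 0.86 m, so I = I_cm + Md² gives I = 0.010322 + (2.8)(0.86)² = 2.0812 kg m².
Total I = 7.1 kg m²; total mass M = 8.5 kg.
k = √(I/M) = √(7.1/8.5) = 0.91394 m.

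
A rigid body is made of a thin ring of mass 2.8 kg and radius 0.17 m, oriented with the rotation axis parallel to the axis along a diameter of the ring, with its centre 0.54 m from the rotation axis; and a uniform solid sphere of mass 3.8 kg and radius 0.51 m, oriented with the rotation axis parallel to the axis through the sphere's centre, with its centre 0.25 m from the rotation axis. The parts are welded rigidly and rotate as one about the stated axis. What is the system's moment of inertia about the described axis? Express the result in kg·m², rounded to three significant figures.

1.49

Thin ring: I_cm = (1/2)MR² = (1/2)(2.8)(0.17)² = 0.04046 kg·m²; centre at d = 0.54 m, so I = I_cm + Md² gives I = 0.04046 + (2.8)(0.54)² = 0.85694 kg·m².
Solid sphere: I_cm = (2/5)MR² = (2/5)(3.8)(0.51)² = 0.39535 kg·m²; centre at d = 0.25 m, so I = I_cm + Md² gives I = 0.39535 + (3.8)(0.25)² = 0.63285 kg·m².
Total I = 0.85694 + 0.63285 = 1.4898 kg·m².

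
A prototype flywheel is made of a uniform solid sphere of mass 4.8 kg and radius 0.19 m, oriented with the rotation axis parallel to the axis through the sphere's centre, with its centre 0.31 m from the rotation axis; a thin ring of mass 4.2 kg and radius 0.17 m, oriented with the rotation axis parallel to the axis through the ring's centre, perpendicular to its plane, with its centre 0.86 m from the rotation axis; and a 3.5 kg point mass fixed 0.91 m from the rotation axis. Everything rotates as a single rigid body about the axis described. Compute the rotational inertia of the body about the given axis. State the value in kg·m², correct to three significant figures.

Solid sphere: I_cm = (2/5)MR² = (2/5)(4.8)(0.19)² = 0.069312 kg·m²; centre at d = 0.31 m, so the parallel axis theorem gives I = 0.069312 + (4.8)(0.31)² = 0.53059 kg·m².
Thin ring: I_cm = MR² = (4.2)(0.17)² = 0.12138 kg·m²; centre at d = 0.86 m, so the parallel axis theorem gives I = 0.12138 + (4.2)(0.86)² = 3.2277 kg·m².
Point mass: I_cm = 0; centre at d = 0.91 m, so the parallel axis theorem gives I = 0 + (3.5)(0.91)² = 2.8984 kg·m².
Total I = 0.53059 + 3.2277 + 2.8984 = 6.6566 kg·m².

6.66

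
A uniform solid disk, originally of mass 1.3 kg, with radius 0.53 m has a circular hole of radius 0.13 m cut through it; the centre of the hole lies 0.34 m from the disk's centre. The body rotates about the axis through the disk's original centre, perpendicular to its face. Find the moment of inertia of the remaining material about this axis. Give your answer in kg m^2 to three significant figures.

0.173

Unpierced body about its centre: I₀ = (1/2)MR² = (1/2)(1.3)(0.53)² = 0.18259 kg m^2.
The removed disk has mass m = M·(r/R)² = (1.3)(0.13/0.53)² = 0.078213 kg (same uniform areal density).
Its moment of inertia about the rotation axis (parallel-axis theorem): I_hole = (1/2)mr² + md² = (1/2)(0.078213)(0.13)² + (0.078213)(0.34)² = 0.0097023 kg m^2.
Treating the hole as negative mass, I = I₀ − I_hole = 0.18259 − 0.0097023 = 0.17288 kg m^2.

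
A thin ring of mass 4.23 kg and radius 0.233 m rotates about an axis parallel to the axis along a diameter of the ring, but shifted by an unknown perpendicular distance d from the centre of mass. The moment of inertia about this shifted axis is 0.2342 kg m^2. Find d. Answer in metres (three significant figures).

0.168

About the centre-of-mass axis, I_cm = (1/2)MR² = (1/2)(4.23)(0.233)² = 0.11482 kg m^2.
Parallel axis theorem: I = I_cm + Md², so Md² = 0.2342 − 0.11482 = 0.11938 kg m^2.
d = √(0.11938 / 4.23) = 0.16799 m.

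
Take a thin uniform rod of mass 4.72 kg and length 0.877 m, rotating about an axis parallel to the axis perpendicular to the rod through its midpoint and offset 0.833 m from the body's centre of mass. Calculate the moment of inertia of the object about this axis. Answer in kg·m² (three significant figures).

3.58

I_cm = (1/12)ML² = (1/12)(4.72)(0.877)² = 0.30252 kg·m²; centre at d = 0.833 m, so I = I_cm + Md² gives I = 0.30252 + (4.72)(0.833)² = 3.5777 kg·m².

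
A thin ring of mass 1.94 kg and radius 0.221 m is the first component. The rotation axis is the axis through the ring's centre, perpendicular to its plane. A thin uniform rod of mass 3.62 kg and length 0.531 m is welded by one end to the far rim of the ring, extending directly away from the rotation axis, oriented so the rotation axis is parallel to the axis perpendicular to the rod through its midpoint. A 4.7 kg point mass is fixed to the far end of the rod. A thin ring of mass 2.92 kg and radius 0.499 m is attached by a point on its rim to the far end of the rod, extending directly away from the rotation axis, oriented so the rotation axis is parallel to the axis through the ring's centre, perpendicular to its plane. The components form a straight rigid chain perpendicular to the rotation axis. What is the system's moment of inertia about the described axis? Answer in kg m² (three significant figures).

Thin ring: I_cm = MR² = (1.94)(0.221)² = 0.094752 kg m²; axis through the centre, so I = 0.094752 kg m².
Thin rod: I_cm = (1/12)ML² = (1/12)(3.62)(0.531)² = 0.085058 kg m²; centre at d = 0.221 + 0.2655 = 0.4865 m, so I = I_cm + Md² gives I = 0.085058 + (3.62)(0.4865)² = 0.94185 kg m².
Point mass: I_cm = 0; centre at d = 0.221 + 0.2655 + 0.2655 = 0.752 m, so I = I_cm + Md² gives I = 0 + (4.7)(0.752)² = 2.6579 kg m².
Thin ring: I_cm = MR² = (2.92)(0.499)² = 0.72708 kg m²; centre at d = 0.221 + 0.2655 + 0.2655 + 0.499 = 1.251 m, so I = I_cm + Md² gives I = 0.72708 + (2.92)(1.251)² = 5.2969 kg m².
Total I = 0.094752 + 0.94185 + 2.6579 + 5.2969 = 8.9914 kg m².

8.99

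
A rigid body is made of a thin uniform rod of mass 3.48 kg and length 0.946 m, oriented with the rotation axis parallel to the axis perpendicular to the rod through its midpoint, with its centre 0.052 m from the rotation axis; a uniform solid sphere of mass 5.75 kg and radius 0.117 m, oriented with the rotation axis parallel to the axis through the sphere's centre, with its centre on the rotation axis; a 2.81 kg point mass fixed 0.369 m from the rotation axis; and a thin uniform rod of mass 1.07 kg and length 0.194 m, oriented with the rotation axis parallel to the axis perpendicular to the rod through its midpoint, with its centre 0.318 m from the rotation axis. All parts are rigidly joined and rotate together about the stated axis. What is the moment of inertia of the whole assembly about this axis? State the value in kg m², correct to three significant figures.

Thin rod: I_cm = (1/12)ML² = (1/12)(3.48)(0.946)² = 0.25953 kg m²; centre at d = 0.052 m, so I = I_cm + Md² gives I = 0.25953 + (3.48)(0.052)² = 0.26894 kg m².
Solid sphere: I_cm = (2/5)MR² = (2/5)(5.75)(0.117)² = 0.031485 kg m²; axis through the centre, so I = 0.031485 kg m².
Point mass: I_cm = 0; centre at d = 0.369 m, so I = I_cm + Md² gives I = 0 + (2.81)(0.369)² = 0.38261 kg m².
Thin rod: I_cm = (1/12)ML² = (1/12)(1.07)(0.194)² = 0.0033559 kg m²; centre at d = 0.318 m, so I = I_cm + Md² gives I = 0.0033559 + (1.07)(0.318)² = 0.11156 kg m².
Total I = 0.26894 + 0.031485 + 0.38261 + 0.11156 = 0.79459 kg m².

0.795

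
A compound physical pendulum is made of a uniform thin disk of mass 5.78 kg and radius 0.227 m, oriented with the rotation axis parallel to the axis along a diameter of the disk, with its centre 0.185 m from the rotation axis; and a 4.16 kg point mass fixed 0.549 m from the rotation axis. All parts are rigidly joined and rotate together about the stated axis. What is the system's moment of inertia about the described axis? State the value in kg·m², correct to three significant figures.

1.53

Thin disk: I_cm = (1/4)MR² = (1/4)(5.78)(0.227)² = 0.074459 kg·m²; centre at d = 0.185 m, so the parallel axis theorem gives I = 0.074459 + (5.78)(0.185)² = 0.27228 kg·m².
Point mass: I_cm = 0; centre at d = 0.549 m, so the parallel axis theorem gives I = 0 + (4.16)(0.549)² = 1.2538 kg·m².
Total I = 0.27228 + 1.2538 = 1.5261 kg·m².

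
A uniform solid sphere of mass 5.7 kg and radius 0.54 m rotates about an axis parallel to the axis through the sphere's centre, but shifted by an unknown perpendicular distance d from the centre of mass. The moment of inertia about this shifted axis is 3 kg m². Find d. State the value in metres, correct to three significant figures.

About the centre-of-mass axis, I_cm = (2/5)MR² = (2/5)(5.7)(0.54)² = 0.66485 kg m².
Parallel axis theorem: I = I_cm + Md², so Md² = 3 − 0.66485 = 2.3352 kg m².
d = √(2.3352 / 5.7) = 0.64006 m.

0.640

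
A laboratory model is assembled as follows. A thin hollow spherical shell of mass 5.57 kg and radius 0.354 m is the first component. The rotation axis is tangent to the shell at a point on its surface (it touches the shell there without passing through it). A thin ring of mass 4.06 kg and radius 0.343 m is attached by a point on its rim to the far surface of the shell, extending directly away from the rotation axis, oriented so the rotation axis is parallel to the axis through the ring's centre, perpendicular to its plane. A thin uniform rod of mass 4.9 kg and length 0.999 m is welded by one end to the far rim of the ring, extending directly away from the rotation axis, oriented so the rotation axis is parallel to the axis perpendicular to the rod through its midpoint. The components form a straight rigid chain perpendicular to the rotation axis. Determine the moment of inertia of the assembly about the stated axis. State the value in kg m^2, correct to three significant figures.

Spherical shell: I_cm = (2/3)MR² = (2/3)(5.57)(0.354)² = 0.46534 kg m^2; centre at d = 0.354 m, so the parallel axis theorem gives I = 0.46534 + (5.57)(0.354)² = 1.1634 kg m^2.
Thin ring: I_cm = MR² = (4.06)(0.343)² = 0.47765 kg m^2; centre at d = 0.354 + 0.354 + 0.343 = 1.051 m, so the parallel axis theorem gives I = 0.47765 + (4.06)(1.051)² = 4.9623 kg m^2.
Thin rod: I_cm = (1/12)ML² = (1/12)(4.9)(0.999)² = 0.40752 kg m^2; centre at d = 0.354 + 0.354 + 0.343 + 0.343 + 0.4995 = 1.8935 m, so the parallel axis theorem gives I = 0.40752 + (4.9)(1.8935)² = 17.976 kg m^2.
Total I = 1.1634 + 4.9623 + 17.976 = 24.101 kg m^2.

24.1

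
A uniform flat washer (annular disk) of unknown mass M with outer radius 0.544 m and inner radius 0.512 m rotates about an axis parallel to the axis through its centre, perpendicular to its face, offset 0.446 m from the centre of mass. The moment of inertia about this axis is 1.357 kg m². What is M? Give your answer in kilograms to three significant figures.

2.84

I = I_cm + Md² = (1/2)M(R²+r²) + Md² = M·[0.5·[(0.544)² + (0.512)²] + (0.446)²] = M·0.47796.
So M = 1.357 / 0.47796 = 2.8392 kg.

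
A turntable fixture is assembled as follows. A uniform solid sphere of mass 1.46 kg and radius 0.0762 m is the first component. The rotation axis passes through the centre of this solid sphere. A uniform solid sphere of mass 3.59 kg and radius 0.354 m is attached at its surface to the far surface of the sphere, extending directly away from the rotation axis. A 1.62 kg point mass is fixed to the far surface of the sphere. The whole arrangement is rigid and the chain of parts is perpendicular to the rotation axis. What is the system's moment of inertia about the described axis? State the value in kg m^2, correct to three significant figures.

1.84

Solid sphere: I_cm = (2/5)MR² = (2/5)(1.46)(0.0762)² = 0.003391 kg m^2; axis through the centre, so I = 0.003391 kg m^2.
Solid sphere: I_cm = (2/5)MR² = (2/5)(3.59)(0.354)² = 0.17995 kg m^2; centre at d = 0.0762 + 0.354 = 0.4302 m, so I = I_cm + Md² gives I = 0.17995 + (3.59)(0.4302)² = 0.84436 kg m^2.
Point mass: I_cm = 0; centre at d = 0.0762 + 0.354 + 0.354 = 0.7842 m, so I = I_cm + Md² gives I = 0 + (1.62)(0.7842)² = 0.99625 kg m^2.
Total I = 0.003391 + 0.84436 + 0.99625 = 1.844 kg m^2.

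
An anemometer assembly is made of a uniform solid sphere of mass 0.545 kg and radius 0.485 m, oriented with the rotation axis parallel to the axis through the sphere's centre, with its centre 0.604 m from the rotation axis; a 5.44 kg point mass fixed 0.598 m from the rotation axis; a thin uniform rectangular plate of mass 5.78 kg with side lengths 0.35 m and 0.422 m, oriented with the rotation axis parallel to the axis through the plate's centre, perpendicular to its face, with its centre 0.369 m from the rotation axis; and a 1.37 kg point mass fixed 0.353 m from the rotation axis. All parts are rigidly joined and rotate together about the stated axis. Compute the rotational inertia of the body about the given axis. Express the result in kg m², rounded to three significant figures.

Solid sphere: I_cm = (2/5)MR² = (2/5)(0.545)(0.485)² = 0.051279 kg m²; centre at d = 0.604 m, so the parallel axis theorem gives I = 0.051279 + (0.545)(0.604)² = 0.2501 kg m².
Point mass: I_cm = 0; centre at d = 0.598 m, so the parallel axis theorem gives I = 0 + (5.44)(0.598)² = 1.9454 kg m².
Rectangular plate: I_cm = (1/12)M(a²+b²) = (1/12)(5.78)[(0.35)² + (0.422)²] = 0.14478 kg m²; centre at d = 0.369 m, so the parallel axis theorem gives I = 0.14478 + (5.78)(0.369)² = 0.93179 kg m².
Point mass: I_cm = 0; centre at d = 0.353 m, so the parallel axis theorem gives I = 0 + (1.37)(0.353)² = 0.17071 kg m².
Total I = 0.2501 + 1.9454 + 0.93179 + 0.17071 = 3.298 kg m².

3.30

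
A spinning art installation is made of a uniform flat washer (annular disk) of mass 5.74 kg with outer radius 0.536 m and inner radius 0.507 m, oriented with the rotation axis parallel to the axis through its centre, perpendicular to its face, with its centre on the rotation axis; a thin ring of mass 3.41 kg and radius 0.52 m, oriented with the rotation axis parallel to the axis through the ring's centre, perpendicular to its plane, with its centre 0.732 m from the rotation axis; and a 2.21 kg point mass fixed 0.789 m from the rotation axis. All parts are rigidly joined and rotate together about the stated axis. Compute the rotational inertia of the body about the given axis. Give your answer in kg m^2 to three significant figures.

Annular disk: I_cm = (1/2)M(R²+r²) = (1/2)(5.74)[(0.536)² + (0.507)²] = 1.5623 kg m^2; axis through the centre, so I = 1.5623 kg m^2.
Thin ring: I_cm = MR² = (3.41)(0.52)² = 0.92206 kg m^2; centre at d = 0.732 m, so the parallel axis theorem gives I = 0.92206 + (3.41)(0.732)² = 2.7492 kg m^2.
Point mass: I_cm = 0; centre at d = 0.789 m, so the parallel axis theorem gives I = 0 + (2.21)(0.789)² = 1.3758 kg m^2.
Total I = 1.5623 + 2.7492 + 1.3758 = 5.6873 kg m^2.

5.69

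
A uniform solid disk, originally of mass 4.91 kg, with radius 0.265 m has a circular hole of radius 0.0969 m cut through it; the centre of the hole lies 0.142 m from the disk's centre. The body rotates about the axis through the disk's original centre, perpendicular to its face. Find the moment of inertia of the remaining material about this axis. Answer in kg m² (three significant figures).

0.156

Unpierced body about its centre: I₀ = (1/2)MR² = (1/2)(4.91)(0.265)² = 0.1724 kg m².
The removed disk has mass m = M·(r/R)² = (4.91)(0.0969/0.265)² = 0.6565 kg (same uniform areal density).
Its moment of inertia about the rotation axis (parallel-axis theorem): I_hole = (1/2)mr² + md² = (1/2)(0.6565)(0.0969)² + (0.6565)(0.142)² = 0.01632 kg m².
Treating the hole as negative mass, I = I₀ − I_hole = 0.1724 − 0.01632 = 0.15608 kg m².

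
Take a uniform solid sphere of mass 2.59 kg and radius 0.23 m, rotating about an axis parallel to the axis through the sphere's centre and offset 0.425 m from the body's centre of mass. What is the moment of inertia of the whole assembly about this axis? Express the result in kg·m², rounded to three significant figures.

I_cm = (2/5)MR² = (2/5)(2.59)(0.23)² = 0.054804 kg·m²; centre at d = 0.425 m, so the parallel axis theorem gives I = 0.054804 + (2.59)(0.425)² = 0.52262 kg·m².

0.523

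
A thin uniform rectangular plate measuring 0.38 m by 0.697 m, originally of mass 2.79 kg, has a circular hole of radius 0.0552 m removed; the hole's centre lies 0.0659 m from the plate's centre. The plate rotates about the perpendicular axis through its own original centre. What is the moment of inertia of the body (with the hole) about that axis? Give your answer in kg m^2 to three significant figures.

0.146

Unpierced body about its centre: I₀ = (1/12)M(a²+b²) = (1/12)(2.79)[(0.38)² + (0.697)²] = 0.14652 kg m^2.
The removed disk has mass m = M·πr²/(ab) = (2.79)·π(0.0552)²/(0.38·0.697) = 0.10084 kg (same uniform areal density).
Its moment of inertia about the rotation axis (parallel-axis theorem): I_hole = (1/2)mr² + md² = (1/2)(0.10084)(0.0552)² + (0.10084)(0.0659)² = 0.00059154 kg m^2.
Treating the hole as negative mass, I = I₀ − I_hole = 0.14652 − 0.00059154 = 0.14593 kg m^2.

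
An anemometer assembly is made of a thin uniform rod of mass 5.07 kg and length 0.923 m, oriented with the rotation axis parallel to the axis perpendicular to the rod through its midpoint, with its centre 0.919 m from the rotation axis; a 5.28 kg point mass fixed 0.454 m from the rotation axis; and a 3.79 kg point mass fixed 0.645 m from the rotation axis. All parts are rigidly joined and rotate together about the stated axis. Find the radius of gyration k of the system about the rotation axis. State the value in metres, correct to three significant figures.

Thin rod: I_cm = (1/12)ML² = (1/12)(5.07)(0.923)² = 0.35994 kg·m²; centre at d = 0.919 m, so the parallel axis theorem gives I = 0.35994 + (5.07)(0.919)² = 4.6419 kg·m².
Point mass: I_cm = 0; centre at d = 0.454 m, so the parallel axis theorem gives I = 0 + (5.28)(0.454)² = 1.0883 kg·m².
Point mass: I_cm = 0; centre at d = 0.645 m, so the parallel axis theorem gives I = 0 + (3.79)(0.645)² = 1.5767 kg·m².
Total I = 7.3069 kg·m²; total mass M = 14.14 kg.
k = √(I/M) = √(7.3069/14.14) = 0.71886 m.

0.719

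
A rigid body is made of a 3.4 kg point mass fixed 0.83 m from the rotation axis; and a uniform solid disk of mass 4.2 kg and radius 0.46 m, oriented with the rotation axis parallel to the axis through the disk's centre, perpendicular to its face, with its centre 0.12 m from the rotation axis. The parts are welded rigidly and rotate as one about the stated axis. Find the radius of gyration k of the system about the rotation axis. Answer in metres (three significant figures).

0.612

Point mass: I_cm = 0; centre at d = 0.83 m, so the parallel axis theorem gives I = 0 + (3.4)(0.83)² = 2.3423 kg m^2.
Solid disk: I_cm = (1/2)MR² = (1/2)(4.2)(0.46)² = 0.44436 kg m^2; centre at d = 0.12 m, so the parallel axis theorem gives I = 0.44436 + (4.2)(0.12)² = 0.50484 kg m^2.
Total I = 2.8471 kg m^2; total mass M = 7.6 kg.
k = √(I/M) = √(2.8471/7.6) = 0.61206 m.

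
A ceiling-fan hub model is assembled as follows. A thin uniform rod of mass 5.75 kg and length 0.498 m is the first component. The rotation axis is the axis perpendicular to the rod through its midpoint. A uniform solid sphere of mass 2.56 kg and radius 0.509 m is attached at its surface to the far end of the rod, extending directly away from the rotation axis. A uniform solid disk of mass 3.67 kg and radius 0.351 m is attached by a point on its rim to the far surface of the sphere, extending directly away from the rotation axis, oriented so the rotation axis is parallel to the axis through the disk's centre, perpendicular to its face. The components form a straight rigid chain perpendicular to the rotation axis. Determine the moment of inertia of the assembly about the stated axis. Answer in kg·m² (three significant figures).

Thin rod: I_cm = (1/12)ML² = (1/12)(5.75)(0.498)² = 0.11884 kg·m²; axis through the centre, so I = 0.11884 kg·m².
Solid sphere: I_cm = (2/5)MR² = (2/5)(2.56)(0.509)² = 0.2653 kg·m²; centre at d = 0.249 + 0.509 = 0.758 m, so I = I_cm + Md² gives I = 0.2653 + (2.56)(0.758)² = 1.7362 kg·m².
Solid disk: I_cm = (1/2)MR² = (1/2)(3.67)(0.351)² = 0.22607 kg·m²; centre at d = 0.249 + 0.509 + 0.509 + 0.351 = 1.618 m, so I = I_cm + Md² gives I = 0.22607 + (3.67)(1.618)² = 9.8339 kg·m².
Total I = 0.11884 + 1.7362 + 9.8339 = 11.689 kg·m².

11.7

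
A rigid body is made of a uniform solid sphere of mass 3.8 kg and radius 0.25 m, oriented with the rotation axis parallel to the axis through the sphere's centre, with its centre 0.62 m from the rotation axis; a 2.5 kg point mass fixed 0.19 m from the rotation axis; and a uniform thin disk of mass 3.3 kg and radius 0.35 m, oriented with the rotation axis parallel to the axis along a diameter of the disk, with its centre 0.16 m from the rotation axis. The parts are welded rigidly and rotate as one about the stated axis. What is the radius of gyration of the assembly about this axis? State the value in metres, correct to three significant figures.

Solid sphere: I_cm = (2/5)MR² = (2/5)(3.8)(0.25)² = 0.095 kg m^2; centre at d = 0.62 m, so I = I_cm + Md² gives I = 0.095 + (3.8)(0.62)² = 1.5557 kg m^2.
Point mass: I_cm = 0; centre at d = 0.19 m, so I = I_cm + Md² gives I = 0 + (2.5)(0.19)² = 0.09025 kg m^2.
Thin disk: I_cm = (1/4)MR² = (1/4)(3.3)(0.35)² = 0.10106 kg m^2; centre at d = 0.16 m, so I = I_cm + Md² gives I = 0.10106 + (3.3)(0.16)² = 0.18554 kg m^2.
Total I = 1.8315 kg m^2; total mass M = 9.6 kg.
k = √(I/M) = √(1.8315/9.6) = 0.43679 m.

0.437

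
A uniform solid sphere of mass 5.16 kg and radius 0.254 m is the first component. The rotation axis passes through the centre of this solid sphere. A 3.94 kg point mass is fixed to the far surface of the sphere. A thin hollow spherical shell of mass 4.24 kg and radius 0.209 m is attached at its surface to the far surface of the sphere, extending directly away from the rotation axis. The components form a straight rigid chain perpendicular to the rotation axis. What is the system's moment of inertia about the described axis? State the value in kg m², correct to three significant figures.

Solid sphere: I_cm = (2/5)MR² = (2/5)(5.16)(0.254)² = 0.13316 kg m²; axis through the centre, so I = 0.13316 kg m².
Point mass: I_cm = 0; centre at d = 0.254 m, so the parallel axis theorem gives I = 0 + (3.94)(0.254)² = 0.25419 kg m².
Spherical shell: I_cm = (2/3)MR² = (2/3)(4.24)(0.209)² = 0.12347 kg m²; centre at d = 0.254 + 0.209 = 0.463 m, so the parallel axis theorem gives I = 0.12347 + (4.24)(0.463)² = 1.0324 kg m².
Total I = 0.13316 + 0.25419 + 1.0324 = 1.4198 kg m².

1.42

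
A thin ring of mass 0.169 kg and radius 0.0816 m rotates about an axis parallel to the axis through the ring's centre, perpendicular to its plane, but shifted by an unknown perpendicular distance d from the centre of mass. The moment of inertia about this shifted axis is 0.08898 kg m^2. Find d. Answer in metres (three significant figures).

0.721

About the centre-of-mass axis, I_cm = MR² = (0.169)(0.0816)² = 0.0011253 kg m^2.
Parallel axis theorem: I = I_cm + Md², so Md² = 0.08898 − 0.0011253 = 0.087855 kg m^2.
d = √(0.087855 / 0.169) = 0.72101 m.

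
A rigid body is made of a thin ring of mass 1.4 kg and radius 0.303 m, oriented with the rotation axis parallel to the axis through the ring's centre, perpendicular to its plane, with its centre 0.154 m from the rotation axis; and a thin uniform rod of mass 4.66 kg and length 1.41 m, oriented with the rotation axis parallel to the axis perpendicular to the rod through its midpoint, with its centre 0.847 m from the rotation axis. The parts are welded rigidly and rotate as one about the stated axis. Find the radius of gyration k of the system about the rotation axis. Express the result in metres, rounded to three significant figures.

0.840

Thin ring: I_cm = MR² = (1.4)(0.303)² = 0.12853 kg·m²; centre at d = 0.154 m, so I = I_cm + Md² gives I = 0.12853 + (1.4)(0.154)² = 0.16173 kg·m².
Thin rod: I_cm = (1/12)ML² = (1/12)(4.66)(1.41)² = 0.77205 kg·m²; centre at d = 0.847 m, so I = I_cm + Md² gives I = 0.77205 + (4.66)(0.847)² = 4.1152 kg·m².
Total I = 4.2769 kg·m²; total mass M = 6.06 kg.
k = √(I/M) = √(4.2769/6.06) = 0.8401 m.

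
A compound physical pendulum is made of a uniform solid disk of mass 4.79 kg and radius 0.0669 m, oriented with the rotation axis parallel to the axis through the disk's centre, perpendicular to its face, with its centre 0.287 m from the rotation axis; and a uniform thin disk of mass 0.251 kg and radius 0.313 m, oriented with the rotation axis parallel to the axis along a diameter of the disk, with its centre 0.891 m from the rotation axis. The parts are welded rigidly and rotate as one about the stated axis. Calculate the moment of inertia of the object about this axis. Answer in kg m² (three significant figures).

0.611

Solid disk: I_cm = (1/2)MR² = (1/2)(4.79)(0.0669)² = 0.010719 kg m²; centre at d = 0.287 m, so I = I_cm + Md² gives I = 0.010719 + (4.79)(0.287)² = 0.40527 kg m².
Thin disk: I_cm = (1/4)MR² = (1/4)(0.251)(0.313)² = 0.0061476 kg m²; centre at d = 0.891 m, so I = I_cm + Md² gives I = 0.0061476 + (0.251)(0.891)² = 0.20541 kg m².
Total I = 0.40527 + 0.20541 = 0.61068 kg m².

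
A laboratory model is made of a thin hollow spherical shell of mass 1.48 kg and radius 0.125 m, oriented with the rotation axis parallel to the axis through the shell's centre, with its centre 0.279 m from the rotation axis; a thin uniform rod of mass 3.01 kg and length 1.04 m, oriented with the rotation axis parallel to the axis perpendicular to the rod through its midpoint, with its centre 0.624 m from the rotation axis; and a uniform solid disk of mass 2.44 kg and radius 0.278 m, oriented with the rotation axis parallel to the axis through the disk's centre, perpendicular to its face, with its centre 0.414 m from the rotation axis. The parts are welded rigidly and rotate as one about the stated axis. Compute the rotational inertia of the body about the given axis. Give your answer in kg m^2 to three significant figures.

Spherical shell: I_cm = (2/3)MR² = (2/3)(1.48)(0.125)² = 0.015417 kg m^2; centre at d = 0.279 m, so I = I_cm + Md² gives I = 0.015417 + (1.48)(0.279)² = 0.13062 kg m^2.
Thin rod: I_cm = (1/12)ML² = (1/12)(3.01)(1.04)² = 0.2713 kg m^2; centre at d = 0.624 m, so I = I_cm + Md² gives I = 0.2713 + (3.01)(0.624)² = 1.4433 kg m^2.
Solid disk: I_cm = (1/2)MR² = (1/2)(2.44)(0.278)² = 0.094286 kg m^2; centre at d = 0.414 m, so I = I_cm + Md² gives I = 0.094286 + (2.44)(0.414)² = 0.51249 kg m^2.
Total I = 0.13062 + 1.4433 + 0.51249 = 2.0864 kg m^2.

2.09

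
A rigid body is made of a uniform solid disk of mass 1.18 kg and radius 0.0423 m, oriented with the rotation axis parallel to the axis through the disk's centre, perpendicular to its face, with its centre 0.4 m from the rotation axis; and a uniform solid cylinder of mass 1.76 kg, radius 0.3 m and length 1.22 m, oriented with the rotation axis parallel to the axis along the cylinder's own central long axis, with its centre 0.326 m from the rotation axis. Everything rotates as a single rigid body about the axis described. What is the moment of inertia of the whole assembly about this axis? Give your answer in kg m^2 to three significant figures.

0.456

Solid disk: I_cm = (1/2)MR² = (1/2)(1.18)(0.0423)² = 0.0010557 kg m^2; centre at d = 0.4 m, so I = I_cm + Md² gives I = 0.0010557 + (1.18)(0.4)² = 0.18986 kg m^2.
Solid cylinder: I_cm = (1/2)MR² = (1/2)(1.76)(0.3)² = 0.0792 kg m^2; centre at d = 0.326 m, so I = I_cm + Md² gives I = 0.0792 + (1.76)(0.326)² = 0.26625 kg m^2.
Total I = 0.18986 + 0.26625 = 0.4561 kg m^2.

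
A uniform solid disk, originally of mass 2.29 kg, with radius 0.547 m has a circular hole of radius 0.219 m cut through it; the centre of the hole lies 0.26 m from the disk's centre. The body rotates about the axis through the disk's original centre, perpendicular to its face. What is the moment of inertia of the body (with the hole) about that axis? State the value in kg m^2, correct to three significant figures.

Unpierced body about its centre: I₀ = (1/2)MR² = (1/2)(2.29)(0.547)² = 0.34259 kg m^2.
The removed disk has mass m = M·(r/R)² = (2.29)(0.219/0.547)² = 0.36707 kg (same uniform areal density).
Its moment of inertia about the rotation axis (parallel-axis theorem): I_hole = (1/2)mr² + md² = (1/2)(0.36707)(0.219)² + (0.36707)(0.26)² = 0.033616 kg m^2.
Treating the hole as negative mass, I = I₀ − I_hole = 0.34259 − 0.033616 = 0.30898 kg m^2.

0.309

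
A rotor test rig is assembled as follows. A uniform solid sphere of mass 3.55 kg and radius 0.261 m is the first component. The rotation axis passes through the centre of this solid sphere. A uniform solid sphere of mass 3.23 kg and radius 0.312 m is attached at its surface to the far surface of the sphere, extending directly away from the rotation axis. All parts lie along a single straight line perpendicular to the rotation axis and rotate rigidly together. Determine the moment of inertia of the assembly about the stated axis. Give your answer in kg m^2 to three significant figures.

1.28

Solid sphere: I_cm = (2/5)MR² = (2/5)(3.55)(0.261)² = 0.096732 kg m^2; axis through the centre, so I = 0.096732 kg m^2.
Solid sphere: I_cm = (2/5)MR² = (2/5)(3.23)(0.312)² = 0.12577 kg m^2; centre at d = 0.261 + 0.312 = 0.573 m, so the parallel axis theorem gives I = 0.12577 + (3.23)(0.573)² = 1.1863 kg m^2.
Total I = 0.096732 + 1.1863 = 1.283 kg m^2.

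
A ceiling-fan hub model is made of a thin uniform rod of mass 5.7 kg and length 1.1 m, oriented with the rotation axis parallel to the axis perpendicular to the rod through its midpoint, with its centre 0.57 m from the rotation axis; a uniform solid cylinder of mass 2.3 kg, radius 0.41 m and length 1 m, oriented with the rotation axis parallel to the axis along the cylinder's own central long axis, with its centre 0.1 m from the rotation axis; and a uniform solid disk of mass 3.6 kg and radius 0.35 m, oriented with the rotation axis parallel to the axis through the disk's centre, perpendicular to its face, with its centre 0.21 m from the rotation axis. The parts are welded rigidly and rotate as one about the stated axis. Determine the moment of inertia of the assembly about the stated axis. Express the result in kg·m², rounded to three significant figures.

3.02

Thin rod: I_cm = (1/12)ML² = (1/12)(5.7)(1.1)² = 0.57475 kg·m²; centre at d = 0.57 m, so I = I_cm + Md² gives I = 0.57475 + (5.7)(0.57)² = 2.4267 kg·m².
Solid cylinder: I_cm = (1/2)MR² = (1/2)(2.3)(0.41)² = 0.19331 kg·m²; centre at d = 0.1 m, so I = I_cm + Md² gives I = 0.19331 + (2.3)(0.1)² = 0.21631 kg·m².
Solid disk: I_cm = (1/2)MR² = (1/2)(3.6)(0.35)² = 0.2205 kg·m²; centre at d = 0.21 m, so I = I_cm + Md² gives I = 0.2205 + (3.6)(0.21)² = 0.37926 kg·m².
Total I = 2.4267 + 0.21631 + 0.37926 = 3.0223 kg·m².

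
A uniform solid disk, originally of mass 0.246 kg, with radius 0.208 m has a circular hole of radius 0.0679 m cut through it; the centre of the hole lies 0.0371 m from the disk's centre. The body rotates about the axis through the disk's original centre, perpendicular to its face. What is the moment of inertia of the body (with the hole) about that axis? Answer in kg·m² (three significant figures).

0.00522

Unpierced body about its centre: I₀ = (1/2)MR² = (1/2)(0.246)(0.208)² = 0.0053215 kg·m².
The removed disk has mass m = M·(r/R)² = (0.246)(0.0679/0.208)² = 0.026215 kg (same uniform areal density).
Its moment of inertia about the rotation axis (parallel-axis theorem): I_hole = (1/2)mr² + md² = (1/2)(0.026215)(0.0679)² + (0.026215)(0.0371)² = 9.6513e-05 kg·m².
Treating the hole as negative mass, I = I₀ − I_hole = 0.0053215 − 9.6513e-05 = 0.005225 kg·m².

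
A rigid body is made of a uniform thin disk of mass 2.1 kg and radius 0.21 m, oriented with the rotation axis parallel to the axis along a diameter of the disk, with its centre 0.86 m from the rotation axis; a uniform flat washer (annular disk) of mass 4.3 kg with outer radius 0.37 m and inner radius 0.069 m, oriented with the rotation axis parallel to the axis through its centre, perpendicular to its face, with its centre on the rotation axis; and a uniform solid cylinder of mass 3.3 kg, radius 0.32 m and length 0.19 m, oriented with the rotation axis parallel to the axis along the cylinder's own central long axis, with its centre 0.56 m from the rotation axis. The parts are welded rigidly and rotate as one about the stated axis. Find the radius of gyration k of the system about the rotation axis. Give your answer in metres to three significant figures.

0.564

Thin disk: I_cm = (1/4)MR² = (1/4)(2.1)(0.21)² = 0.023152 kg m²; centre at d = 0.86 m, so the parallel axis theorem gives I = 0.023152 + (2.1)(0.86)² = 1.5763 kg m².
Annular disk: I_cm = (1/2)M(R²+r²) = (1/2)(4.3)[(0.37)² + (0.069)²] = 0.30457 kg m²; axis through the centre, so I = 0.30457 kg m².
Solid cylinder: I_cm = (1/2)MR² = (1/2)(3.3)(0.32)² = 0.16896 kg m²; centre at d = 0.56 m, so the parallel axis theorem gives I = 0.16896 + (3.3)(0.56)² = 1.2038 kg m².
Total I = 3.0847 kg m²; total mass M = 9.7 kg.
k = √(I/M) = √(3.0847/9.7) = 0.56393 m.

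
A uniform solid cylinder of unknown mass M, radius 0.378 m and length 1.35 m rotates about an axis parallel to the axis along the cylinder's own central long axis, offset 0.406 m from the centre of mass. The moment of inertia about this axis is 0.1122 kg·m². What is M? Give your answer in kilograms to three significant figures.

I = I_cm + Md² = (1/2)MR² + Md² = M·[0.5·(0.378)² + (0.406)²] = M·0.23628.
So M = 0.1122 / 0.23628 = 0.47486 kg.

0.475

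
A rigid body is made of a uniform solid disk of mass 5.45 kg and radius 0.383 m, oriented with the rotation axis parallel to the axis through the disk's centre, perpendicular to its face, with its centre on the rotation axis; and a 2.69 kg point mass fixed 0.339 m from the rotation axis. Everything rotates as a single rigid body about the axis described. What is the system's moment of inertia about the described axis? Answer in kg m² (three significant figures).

0.709

Solid disk: I_cm = (1/2)MR² = (1/2)(5.45)(0.383)² = 0.39973 kg m²; axis through the centre, so I = 0.39973 kg m².
Point mass: I_cm = 0; centre at d = 0.339 m, so I = I_cm + Md² gives I = 0 + (2.69)(0.339)² = 0.30914 kg m².
Total I = 0.39973 + 0.30914 = 0.70887 kg m².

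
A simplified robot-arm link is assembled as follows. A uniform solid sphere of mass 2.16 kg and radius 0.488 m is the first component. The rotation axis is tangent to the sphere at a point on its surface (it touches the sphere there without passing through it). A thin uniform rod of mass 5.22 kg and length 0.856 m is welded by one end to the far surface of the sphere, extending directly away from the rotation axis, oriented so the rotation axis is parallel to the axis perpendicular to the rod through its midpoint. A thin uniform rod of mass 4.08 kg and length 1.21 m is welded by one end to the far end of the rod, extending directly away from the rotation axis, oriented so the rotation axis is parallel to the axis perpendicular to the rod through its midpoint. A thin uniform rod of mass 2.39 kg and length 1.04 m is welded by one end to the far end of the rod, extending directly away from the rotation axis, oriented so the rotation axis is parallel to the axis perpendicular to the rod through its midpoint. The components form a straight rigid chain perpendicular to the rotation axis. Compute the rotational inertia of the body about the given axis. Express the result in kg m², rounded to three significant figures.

Solid sphere: I_cm = (2/5)MR² = (2/5)(2.16)(0.488)² = 0.20576 kg m²; centre at d = 0.488 m, so the parallel axis theorem gives I = 0.20576 + (2.16)(0.488)² = 0.72015 kg m².
Thin rod: I_cm = (1/12)ML² = (1/12)(5.22)(0.856)² = 0.31874 kg m²; centre at d = 0.488 + 0.488 + 0.428 = 1.404 m, so the parallel axis theorem gives I = 0.31874 + (5.22)(1.404)² = 10.608 kg m².
Thin rod: I_cm = (1/12)ML² = (1/12)(4.08)(1.21)² = 0.49779 kg m²; centre at d = 0.488 + 0.488 + 0.428 + 0.428 + 0.605 = 2.437 m, so the parallel axis theorem gives I = 0.49779 + (4.08)(2.437)² = 24.729 kg m².
Thin rod: I_cm = (1/12)ML² = (1/12)(2.39)(1.04)² = 0.21542 kg m²; centre at d = 0.488 + 0.488 + 0.428 + 0.428 + 0.605 + 0.605 + 0.52 = 3.562 m, so the parallel axis theorem gives I = 0.21542 + (2.39)(3.562)² = 30.539 kg m².
Total I = 0.72015 + 10.608 + 24.729 + 30.539 = 66.597 kg m².

66.6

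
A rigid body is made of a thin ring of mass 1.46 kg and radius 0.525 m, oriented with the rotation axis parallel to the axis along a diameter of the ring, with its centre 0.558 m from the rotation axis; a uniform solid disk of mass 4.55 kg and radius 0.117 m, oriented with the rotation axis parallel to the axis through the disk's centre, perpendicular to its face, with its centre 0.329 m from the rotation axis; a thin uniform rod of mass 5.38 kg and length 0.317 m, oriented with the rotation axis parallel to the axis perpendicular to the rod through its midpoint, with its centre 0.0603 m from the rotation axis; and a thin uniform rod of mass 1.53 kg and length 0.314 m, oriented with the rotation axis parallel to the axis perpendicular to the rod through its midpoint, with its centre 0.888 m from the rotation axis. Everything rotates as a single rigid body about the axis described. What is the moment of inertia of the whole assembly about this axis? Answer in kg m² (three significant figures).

Thin ring: I_cm = (1/2)MR² = (1/2)(1.46)(0.525)² = 0.20121 kg m²; centre at d = 0.558 m, so the parallel axis theorem gives I = 0.20121 + (1.46)(0.558)² = 0.6558 kg m².
Solid disk: I_cm = (1/2)MR² = (1/2)(4.55)(0.117)² = 0.031142 kg m²; centre at d = 0.329 m, so the parallel axis theorem gives I = 0.031142 + (4.55)(0.329)² = 0.52364 kg m².
Thin rod: I_cm = (1/12)ML² = (1/12)(5.38)(0.317)² = 0.045053 kg m²; centre at d = 0.0603 m, so the parallel axis theorem gives I = 0.045053 + (5.38)(0.0603)² = 0.064615 kg m².
Thin rod: I_cm = (1/12)ML² = (1/12)(1.53)(0.314)² = 0.012571 kg m²; centre at d = 0.888 m, so the parallel axis theorem gives I = 0.012571 + (1.53)(0.888)² = 1.219 kg m².
Total I = 0.6558 + 0.52364 + 0.064615 + 1.219 = 2.4631 kg m².

2.46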